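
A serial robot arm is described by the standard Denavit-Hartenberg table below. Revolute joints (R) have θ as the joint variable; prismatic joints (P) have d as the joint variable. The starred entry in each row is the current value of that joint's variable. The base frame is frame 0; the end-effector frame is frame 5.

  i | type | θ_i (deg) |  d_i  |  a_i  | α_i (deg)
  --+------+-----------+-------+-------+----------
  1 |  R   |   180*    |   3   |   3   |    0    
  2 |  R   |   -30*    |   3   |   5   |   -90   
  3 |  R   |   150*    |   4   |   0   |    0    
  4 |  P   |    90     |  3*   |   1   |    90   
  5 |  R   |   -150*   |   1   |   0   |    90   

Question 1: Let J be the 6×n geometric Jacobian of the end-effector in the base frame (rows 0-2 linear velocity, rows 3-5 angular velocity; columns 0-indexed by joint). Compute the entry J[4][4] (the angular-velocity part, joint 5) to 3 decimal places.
-0.433

axis z_4 = (0.7500,-0.4330,-0.5000); lever o_n−o_4 = (0.7500,-0.4330,-0.5000)
cross product → J_v[:, 4] = (0.0000,-0.0000,0.0000)
J_ω[:, 4] = z_4
entry J[4][4] = -0.4330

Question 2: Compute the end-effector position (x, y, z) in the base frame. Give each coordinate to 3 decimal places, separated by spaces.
after link 1: o_1 = (-3.0000, 0.0000, 3.0000)
after link 2: o_2 = (-7.3301, 2.5000, 6.0000)
after link 3: o_3 = (-9.3301, -0.9641, 6.0000)
after link 4: o_4 = (-10.3971, -3.8122, 6.8660)
after link 5: o_5 = (-9.6471, -4.2452, 6.3660)

-9.647 -4.245 6.366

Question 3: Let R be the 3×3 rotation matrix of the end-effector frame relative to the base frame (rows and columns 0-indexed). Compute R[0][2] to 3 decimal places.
-0.650

End-effector z-axis (col 2 of R) = (-0.6495,-0.6250,-0.4330)
R[0][2] = -0.6495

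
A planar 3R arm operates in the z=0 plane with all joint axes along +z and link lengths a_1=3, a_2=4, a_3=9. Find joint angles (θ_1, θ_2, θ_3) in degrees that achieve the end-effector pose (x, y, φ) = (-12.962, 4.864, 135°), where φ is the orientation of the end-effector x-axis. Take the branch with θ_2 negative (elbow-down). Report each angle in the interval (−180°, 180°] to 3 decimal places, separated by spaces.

-149.999 -30.003 -44.999

wrist centre = target − a_3·(cos φ, sin φ) = (-6.5980, -1.5000)
cos θ_2 = (45.7840−3²−4²)/(2·3·4) = 0.8660; θ_2 = -30.0029° (elbow-down)
β = atan2(-1.5000,-6.5980) = -167.1924°; ψ = atan2(-2.0002,6.4640) = -17.1938°
θ_1 = β − ψ = -149.9986°
θ_3 = φ − θ_1 − θ_2 = -44.9985° (wrapped to (-180°,180°])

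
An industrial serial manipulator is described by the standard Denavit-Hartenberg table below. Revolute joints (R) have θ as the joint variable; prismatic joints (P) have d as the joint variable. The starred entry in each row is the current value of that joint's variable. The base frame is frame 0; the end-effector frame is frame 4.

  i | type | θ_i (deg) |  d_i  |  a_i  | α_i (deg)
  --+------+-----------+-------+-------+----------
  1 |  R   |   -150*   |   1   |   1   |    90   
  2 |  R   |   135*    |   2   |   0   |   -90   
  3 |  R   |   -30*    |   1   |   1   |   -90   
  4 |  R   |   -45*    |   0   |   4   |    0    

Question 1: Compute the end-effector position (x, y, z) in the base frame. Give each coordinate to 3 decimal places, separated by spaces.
after link 1: o_1 = (-0.8660, -0.5000, 1.0000)
after link 2: o_2 = (-1.8660, 1.2321, 1.0000)
after link 3: o_3 = (-0.9733, 2.3248, 0.9053)
after link 4: o_4 = (1.5516, 5.4156, 0.6373)

1.552 5.416 0.637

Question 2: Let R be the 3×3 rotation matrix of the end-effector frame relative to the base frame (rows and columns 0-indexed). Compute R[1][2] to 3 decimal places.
End-effector z-axis (col 2 of R) = (0.7392,-0.5732,0.3536)
R[1][2] = -0.5732

-0.573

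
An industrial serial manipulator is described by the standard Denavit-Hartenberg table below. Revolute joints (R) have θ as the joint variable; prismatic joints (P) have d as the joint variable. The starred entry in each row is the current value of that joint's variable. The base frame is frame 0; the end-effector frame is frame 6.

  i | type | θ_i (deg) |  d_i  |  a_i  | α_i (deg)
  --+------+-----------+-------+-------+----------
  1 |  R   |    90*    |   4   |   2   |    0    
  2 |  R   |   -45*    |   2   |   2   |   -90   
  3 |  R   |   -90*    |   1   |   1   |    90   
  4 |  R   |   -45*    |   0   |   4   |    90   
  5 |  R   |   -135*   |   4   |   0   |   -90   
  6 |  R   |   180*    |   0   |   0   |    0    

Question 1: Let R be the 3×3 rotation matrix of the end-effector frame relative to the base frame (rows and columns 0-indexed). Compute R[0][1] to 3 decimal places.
End-effector y-axis (col 1 of R) = (0.5000,-0.5000,-0.7071)
R[0][1] = 0.5000

0.500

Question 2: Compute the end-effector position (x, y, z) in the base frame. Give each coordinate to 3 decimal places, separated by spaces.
4.707 0.121 7.000

after link 1: o_1 = (0.0000, 2.0000, 4.0000)
after link 2: o_2 = (1.4142, 3.4142, 6.0000)
after link 3: o_3 = (0.7071, 4.1213, 7.0000)
after link 4: o_4 = (2.7071, 2.1213, 9.8284)
after link 5: o_5 = (4.7071, 0.1213, 7.0000)
after link 6: o_6 = (4.7071, 0.1213, 7.0000)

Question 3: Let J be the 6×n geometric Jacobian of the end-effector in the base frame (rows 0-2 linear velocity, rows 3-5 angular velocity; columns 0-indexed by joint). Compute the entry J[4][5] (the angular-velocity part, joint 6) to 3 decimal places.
axis z_5 = (0.8536,0.1464,0.5000); lever o_n−o_5 = (0.0000,0.0000,0.0000)
cross product → J_v[:, 5] = (0.0000,0.0000,0.0000)
J_ω[:, 5] = z_5
entry J[4][5] = 0.1464

0.146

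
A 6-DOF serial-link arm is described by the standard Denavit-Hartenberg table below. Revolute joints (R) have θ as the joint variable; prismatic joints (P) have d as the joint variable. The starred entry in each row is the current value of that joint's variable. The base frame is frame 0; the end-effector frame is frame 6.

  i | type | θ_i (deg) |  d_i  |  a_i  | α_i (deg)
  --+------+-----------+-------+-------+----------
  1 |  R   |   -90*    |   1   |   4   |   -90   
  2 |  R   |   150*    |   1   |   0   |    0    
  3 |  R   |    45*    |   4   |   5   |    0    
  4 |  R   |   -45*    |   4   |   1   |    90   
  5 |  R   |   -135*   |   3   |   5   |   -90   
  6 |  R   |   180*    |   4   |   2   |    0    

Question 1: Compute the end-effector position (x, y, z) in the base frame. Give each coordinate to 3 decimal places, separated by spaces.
after link 1: o_1 = (0.0000, -4.0000, 1.0000)
after link 2: o_2 = (1.0000, -4.0000, 1.0000)
after link 3: o_3 = (5.0000, 0.8296, 2.2941)
after link 4: o_4 = (9.0000, 1.6957, 1.7941)
after link 5: o_5 = (5.4645, -2.8662, 0.9638)
after link 6: o_6 = (4.0503, 0.8080, -1.1575)

4.050 0.808 -1.158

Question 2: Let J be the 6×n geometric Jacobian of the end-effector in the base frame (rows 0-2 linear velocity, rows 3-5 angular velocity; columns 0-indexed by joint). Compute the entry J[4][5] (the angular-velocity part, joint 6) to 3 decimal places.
0.612

axis z_5 = (-0.7071,0.6124,-0.3536); lever o_n−o_5 = (-1.4142,3.6742,-2.1213)
cross product → J_v[:, 5] = (0.0000,-1.0000,-1.7321)
J_ω[:, 5] = z_5
entry J[4][5] = 0.6124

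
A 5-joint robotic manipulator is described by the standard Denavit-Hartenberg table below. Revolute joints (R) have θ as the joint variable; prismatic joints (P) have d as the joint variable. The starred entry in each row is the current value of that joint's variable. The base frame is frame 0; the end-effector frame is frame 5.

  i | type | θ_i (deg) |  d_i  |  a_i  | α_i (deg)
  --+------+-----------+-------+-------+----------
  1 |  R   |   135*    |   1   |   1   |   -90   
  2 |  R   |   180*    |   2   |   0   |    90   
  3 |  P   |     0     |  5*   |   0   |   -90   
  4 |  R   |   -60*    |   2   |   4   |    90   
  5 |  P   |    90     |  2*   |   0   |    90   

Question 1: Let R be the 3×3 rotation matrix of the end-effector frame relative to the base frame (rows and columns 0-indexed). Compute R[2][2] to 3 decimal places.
-0.866

End-effector z-axis (col 2 of R) = (0.3536,-0.3536,-0.8660)
R[2][2] = -0.8660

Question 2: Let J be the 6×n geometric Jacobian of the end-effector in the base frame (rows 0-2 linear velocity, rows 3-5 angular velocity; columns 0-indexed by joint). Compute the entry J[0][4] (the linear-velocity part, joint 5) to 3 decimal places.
-0.612

prismatic axis z_4 = (-0.6124,0.6124,-0.5000)
J_v[:, 4] = z_4; J_ω[:, 4] = (0,0,0)
entry J[0][4] = -0.6124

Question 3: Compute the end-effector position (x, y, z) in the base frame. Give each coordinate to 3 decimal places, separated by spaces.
after link 1: o_1 = (-0.7071, 0.7071, 1.0000)
after link 2: o_2 = (-2.1213, -0.7071, 1.0000)
after link 3: o_3 = (-2.1213, -0.7071, -4.0000)
after link 4: o_4 = (-2.1213, -3.5355, -7.4641)
after link 5: o_5 = (-3.3461, -2.3108, -8.4641)

-3.346 -2.311 -8.464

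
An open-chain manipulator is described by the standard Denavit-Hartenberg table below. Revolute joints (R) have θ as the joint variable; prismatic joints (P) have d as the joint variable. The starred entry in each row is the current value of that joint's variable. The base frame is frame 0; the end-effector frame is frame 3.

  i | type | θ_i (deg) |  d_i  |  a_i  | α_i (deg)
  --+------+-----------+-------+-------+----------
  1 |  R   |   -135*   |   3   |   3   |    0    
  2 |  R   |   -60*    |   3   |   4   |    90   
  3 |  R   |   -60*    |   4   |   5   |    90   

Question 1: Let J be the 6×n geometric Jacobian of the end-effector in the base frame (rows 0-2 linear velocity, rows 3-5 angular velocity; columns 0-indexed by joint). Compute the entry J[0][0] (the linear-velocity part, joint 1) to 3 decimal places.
-3.425

axis z_0 = ẑ; lever o_n−o_0 = (-7.3646,3.4247,1.6699)
cross product → J_v[:, 0] = (-3.4247,-7.3646,0.0000)
J_ω[:, 0] = z_0
entry J[0][0] = -3.4247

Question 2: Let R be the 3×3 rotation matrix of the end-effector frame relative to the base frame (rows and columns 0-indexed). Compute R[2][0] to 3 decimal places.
End-effector x-axis (col 0 of R) = (-0.4830,0.1294,-0.8660)
R[2][0] = -0.8660

-0.866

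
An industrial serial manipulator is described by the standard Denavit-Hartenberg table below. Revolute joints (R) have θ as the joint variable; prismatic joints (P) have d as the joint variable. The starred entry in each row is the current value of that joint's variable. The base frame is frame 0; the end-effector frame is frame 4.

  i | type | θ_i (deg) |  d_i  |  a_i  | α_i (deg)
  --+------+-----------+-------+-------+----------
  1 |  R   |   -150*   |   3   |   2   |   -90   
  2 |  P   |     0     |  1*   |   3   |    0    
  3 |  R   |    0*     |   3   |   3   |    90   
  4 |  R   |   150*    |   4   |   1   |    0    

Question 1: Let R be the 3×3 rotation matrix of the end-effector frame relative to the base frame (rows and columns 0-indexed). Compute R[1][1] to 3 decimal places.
End-effector y-axis (col 1 of R) = (0.0000,1.0000,0.0000)
R[1][1] = 1.0000

1.000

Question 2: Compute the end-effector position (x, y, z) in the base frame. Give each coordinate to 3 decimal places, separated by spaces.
after link 1: o_1 = (-1.7321, -1.0000, 3.0000)
after link 2: o_2 = (-3.8301, -3.3660, 3.0000)
after link 3: o_3 = (-4.9282, -7.4641, 3.0000)
after link 4: o_4 = (-3.9282, -7.4641, 7.0000)

-3.928 -7.464 7.000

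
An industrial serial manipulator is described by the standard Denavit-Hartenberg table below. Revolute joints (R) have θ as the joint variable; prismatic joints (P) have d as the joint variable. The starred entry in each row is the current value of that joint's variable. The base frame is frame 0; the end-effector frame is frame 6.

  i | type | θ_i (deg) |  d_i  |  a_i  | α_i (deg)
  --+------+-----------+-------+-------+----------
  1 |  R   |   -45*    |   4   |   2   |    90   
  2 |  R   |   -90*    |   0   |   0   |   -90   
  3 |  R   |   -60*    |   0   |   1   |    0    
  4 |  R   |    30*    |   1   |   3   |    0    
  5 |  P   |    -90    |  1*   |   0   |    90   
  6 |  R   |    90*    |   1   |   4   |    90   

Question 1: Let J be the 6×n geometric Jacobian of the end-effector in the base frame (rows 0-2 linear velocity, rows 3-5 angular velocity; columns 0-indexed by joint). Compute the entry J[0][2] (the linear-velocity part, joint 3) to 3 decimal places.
1.578

axis z_2 = (0.7071,-0.7071,0.0000); lever o_n−o_2 = (2.9232,-5.5621,-2.2321)
cross product → J_v[:, 2] = (1.5783,1.5783,-1.8660)
J_ω[:, 2] = z_2
entry J[0][2] = 1.5783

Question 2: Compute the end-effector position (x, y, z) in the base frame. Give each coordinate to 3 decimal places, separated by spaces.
4.337 -6.976 1.768

after link 1: o_1 = (1.4142, -1.4142, 4.0000)
after link 2: o_2 = (1.4142, -1.4142, 4.0000)
after link 3: o_3 = (0.8018, -2.0266, 3.5000)
after link 4: o_4 = (0.4483, -3.7944, 0.9019)
after link 5: o_5 = (1.1554, -4.5015, 0.9019)
after link 6: o_6 = (4.3374, -6.9763, 1.7679)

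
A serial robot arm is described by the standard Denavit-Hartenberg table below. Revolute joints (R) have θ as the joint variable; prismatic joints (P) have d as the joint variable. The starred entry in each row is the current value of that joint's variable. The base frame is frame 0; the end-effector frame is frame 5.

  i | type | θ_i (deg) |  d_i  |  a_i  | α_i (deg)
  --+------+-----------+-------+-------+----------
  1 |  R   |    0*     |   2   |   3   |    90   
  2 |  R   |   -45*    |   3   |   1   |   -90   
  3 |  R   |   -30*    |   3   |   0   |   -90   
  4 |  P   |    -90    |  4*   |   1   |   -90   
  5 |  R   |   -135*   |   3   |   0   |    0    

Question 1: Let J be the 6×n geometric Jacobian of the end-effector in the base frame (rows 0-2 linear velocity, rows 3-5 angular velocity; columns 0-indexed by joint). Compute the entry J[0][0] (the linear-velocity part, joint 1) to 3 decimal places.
axis z_0 = ẑ; lever o_n−o_0 = (9.7869,-1.0359,0.8700)
cross product → J_v[:, 0] = (1.0359,9.7869,-0.0000)
J_ω[:, 0] = z_0
entry J[0][0] = 1.0359

1.036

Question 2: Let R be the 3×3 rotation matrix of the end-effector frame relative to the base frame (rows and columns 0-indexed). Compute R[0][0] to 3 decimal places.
End-effector x-axis (col 0 of R) = (-0.2500,0.6124,-0.7500)
R[0][0] = -0.2500

-0.250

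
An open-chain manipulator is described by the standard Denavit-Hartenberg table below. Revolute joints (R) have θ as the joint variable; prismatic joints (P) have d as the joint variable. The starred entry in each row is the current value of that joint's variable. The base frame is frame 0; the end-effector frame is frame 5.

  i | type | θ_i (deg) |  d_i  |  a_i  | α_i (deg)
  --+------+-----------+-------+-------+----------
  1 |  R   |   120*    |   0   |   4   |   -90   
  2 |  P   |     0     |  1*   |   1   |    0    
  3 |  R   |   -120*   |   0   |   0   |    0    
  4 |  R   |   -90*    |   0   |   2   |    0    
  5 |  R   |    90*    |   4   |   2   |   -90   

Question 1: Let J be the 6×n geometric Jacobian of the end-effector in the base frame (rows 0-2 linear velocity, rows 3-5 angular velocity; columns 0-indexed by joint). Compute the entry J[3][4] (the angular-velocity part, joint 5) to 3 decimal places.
axis z_4 = (-0.8660,-0.5000,0.0000); lever o_n−o_4 = (-2.9641,-2.8660,1.7321)
cross product → J_v[:, 4] = (-0.8660,1.5000,1.0000)
J_ω[:, 4] = z_4
entry J[3][4] = -0.8660

-0.866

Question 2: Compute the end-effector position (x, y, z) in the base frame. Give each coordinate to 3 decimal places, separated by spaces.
after link 1: o_1 = (-2.0000, 3.4641, 0.0000)
after link 2: o_2 = (-3.3660, 3.8301, 0.0000)
after link 3: o_3 = (-3.3660, 3.8301, 0.0000)
after link 4: o_4 = (-2.5000, 2.3301, -1.0000)
after link 5: o_5 = (-5.4641, -0.5359, 0.7321)

-5.464 -0.536 0.732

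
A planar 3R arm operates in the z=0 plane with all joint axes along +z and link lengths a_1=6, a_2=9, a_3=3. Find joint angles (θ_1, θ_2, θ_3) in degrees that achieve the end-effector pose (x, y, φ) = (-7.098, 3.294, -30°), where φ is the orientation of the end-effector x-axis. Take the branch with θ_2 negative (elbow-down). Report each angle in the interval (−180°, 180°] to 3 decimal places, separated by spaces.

wrist centre = target − a_3·(cos φ, sin φ) = (-9.6961, 4.7940)
cos θ_2 = (116.9963−6²−9²)/(2·6·9) = -0.0000; θ_2 = -90.0019° (elbow-down)
β = atan2(4.7940,-9.6961) = 153.6910°; ψ = atan2(-9.0000,5.9997) = -56.3113°
θ_1 = β − ψ = 210.0023°
θ_3 = φ − θ_1 − θ_2 = -150.0003° (wrapped to (-180°,180°])

-149.998 -90.002 -150.000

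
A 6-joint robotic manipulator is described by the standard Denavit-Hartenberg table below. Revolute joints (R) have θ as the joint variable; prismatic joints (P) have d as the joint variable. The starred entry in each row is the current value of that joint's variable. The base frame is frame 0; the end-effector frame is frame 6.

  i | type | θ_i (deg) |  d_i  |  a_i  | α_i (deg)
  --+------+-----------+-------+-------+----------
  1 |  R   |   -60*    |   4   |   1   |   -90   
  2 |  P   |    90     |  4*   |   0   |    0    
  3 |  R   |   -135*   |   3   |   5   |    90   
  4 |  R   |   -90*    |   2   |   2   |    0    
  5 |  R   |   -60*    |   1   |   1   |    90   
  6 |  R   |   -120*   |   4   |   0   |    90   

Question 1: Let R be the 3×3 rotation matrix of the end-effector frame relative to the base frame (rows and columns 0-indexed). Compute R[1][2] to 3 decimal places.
0.063

End-effector z-axis (col 2 of R) = (0.4634,0.0634,0.8839)
R[1][2] = 0.0634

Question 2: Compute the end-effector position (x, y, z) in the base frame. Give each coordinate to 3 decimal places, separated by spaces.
after link 1: o_1 = (0.5000, -0.8660, 4.0000)
after link 2: o_2 = (3.9641, 1.1340, 4.0000)
after link 3: o_3 = (8.3299, -0.4279, 7.5355)
after link 4: o_4 = (5.8908, -0.2031, 8.9497)
after link 5: o_5 = (4.7980, 0.6896, 9.0445)
after link 6: o_6 = (7.0909, 3.6464, 7.6303)

7.091 3.646 7.630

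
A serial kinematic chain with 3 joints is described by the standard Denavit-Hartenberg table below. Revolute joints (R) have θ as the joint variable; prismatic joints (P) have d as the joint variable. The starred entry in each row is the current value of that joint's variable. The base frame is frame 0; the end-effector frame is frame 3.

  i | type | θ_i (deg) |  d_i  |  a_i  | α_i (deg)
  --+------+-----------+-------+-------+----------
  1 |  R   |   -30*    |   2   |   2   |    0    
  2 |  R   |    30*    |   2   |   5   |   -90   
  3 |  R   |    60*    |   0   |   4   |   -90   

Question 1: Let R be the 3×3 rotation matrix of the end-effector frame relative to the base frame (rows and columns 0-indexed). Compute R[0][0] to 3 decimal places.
0.500

End-effector x-axis (col 0 of R) = (0.5000,0.0000,-0.8660)
R[0][0] = 0.5000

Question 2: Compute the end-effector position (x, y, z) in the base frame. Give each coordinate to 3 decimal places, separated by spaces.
8.732 -1.000 0.536

after link 1: o_1 = (1.7321, -1.0000, 2.0000)
after link 2: o_2 = (6.7321, -1.0000, 4.0000)
after link 3: o_3 = (8.7321, -1.0000, 0.5359)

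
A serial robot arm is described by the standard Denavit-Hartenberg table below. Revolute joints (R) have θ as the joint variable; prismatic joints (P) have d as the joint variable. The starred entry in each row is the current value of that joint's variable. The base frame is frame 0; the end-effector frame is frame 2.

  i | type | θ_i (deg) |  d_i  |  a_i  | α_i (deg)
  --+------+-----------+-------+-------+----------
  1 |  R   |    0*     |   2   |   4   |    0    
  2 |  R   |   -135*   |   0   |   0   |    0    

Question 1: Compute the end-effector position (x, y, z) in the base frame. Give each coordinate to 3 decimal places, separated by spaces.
after link 1: o_1 = (4.0000, 0.0000, 2.0000)
after link 2: o_2 = (4.0000, 0.0000, 2.0000)

4.000 0.000 2.000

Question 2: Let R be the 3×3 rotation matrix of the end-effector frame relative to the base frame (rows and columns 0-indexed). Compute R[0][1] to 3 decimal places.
End-effector y-axis (col 1 of R) = (0.7071,-0.7071,0.0000)
R[0][1] = 0.7071

0.707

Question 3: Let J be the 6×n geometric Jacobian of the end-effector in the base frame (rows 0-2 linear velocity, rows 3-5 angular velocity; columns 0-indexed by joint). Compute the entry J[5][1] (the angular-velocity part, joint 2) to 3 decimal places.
axis z_1 = (0.0000,0.0000,1.0000); lever o_n−o_1 = (0.0000,0.0000,0.0000)
cross product → J_v[:, 1] = (0.0000,0.0000,0.0000)
J_ω[:, 1] = z_1
entry J[5][1] = 1.0000

1.000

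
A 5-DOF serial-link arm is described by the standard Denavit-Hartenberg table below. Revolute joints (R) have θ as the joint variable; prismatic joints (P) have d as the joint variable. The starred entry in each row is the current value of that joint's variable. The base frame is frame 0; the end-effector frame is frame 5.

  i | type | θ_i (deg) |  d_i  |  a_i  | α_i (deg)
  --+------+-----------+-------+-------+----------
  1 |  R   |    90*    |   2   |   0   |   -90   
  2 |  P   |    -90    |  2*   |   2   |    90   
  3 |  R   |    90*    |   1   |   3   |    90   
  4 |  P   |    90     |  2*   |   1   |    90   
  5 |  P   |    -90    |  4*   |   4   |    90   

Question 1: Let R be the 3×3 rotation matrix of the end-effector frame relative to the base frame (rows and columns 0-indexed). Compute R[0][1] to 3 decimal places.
-1.000

End-effector y-axis (col 1 of R) = (-1.0000,0.0000,0.0000)
R[0][1] = -1.0000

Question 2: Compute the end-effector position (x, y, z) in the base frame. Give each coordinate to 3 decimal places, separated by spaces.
-9.000 -2.000 2.000

after link 1: o_1 = (0.0000, 0.0000, 2.0000)
after link 2: o_2 = (-2.0000, 0.0000, 4.0000)
after link 3: o_3 = (-5.0000, -1.0000, 4.0000)
after link 4: o_4 = (-5.0000, -2.0000, 6.0000)
after link 5: o_5 = (-9.0000, -2.0000, 2.0000)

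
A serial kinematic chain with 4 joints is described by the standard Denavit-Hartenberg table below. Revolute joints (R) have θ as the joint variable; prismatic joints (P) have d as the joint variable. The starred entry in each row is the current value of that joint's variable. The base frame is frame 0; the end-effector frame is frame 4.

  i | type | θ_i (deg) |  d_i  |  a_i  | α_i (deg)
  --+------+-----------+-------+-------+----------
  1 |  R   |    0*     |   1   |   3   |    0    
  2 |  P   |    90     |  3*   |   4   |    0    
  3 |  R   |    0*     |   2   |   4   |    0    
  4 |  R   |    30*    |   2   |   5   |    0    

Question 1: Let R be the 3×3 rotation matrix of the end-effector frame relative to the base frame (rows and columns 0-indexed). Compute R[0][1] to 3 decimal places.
End-effector y-axis (col 1 of R) = (-0.8660,-0.5000,0.0000)
R[0][1] = -0.8660

-0.866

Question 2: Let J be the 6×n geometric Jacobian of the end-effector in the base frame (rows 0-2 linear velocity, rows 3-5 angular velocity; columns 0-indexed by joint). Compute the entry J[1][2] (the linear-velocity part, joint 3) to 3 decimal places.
axis z_2 = (0.0000,0.0000,1.0000); lever o_n−o_2 = (-2.5000,8.3301,4.0000)
cross product → J_v[:, 2] = (-8.3301,-2.5000,0.0000)
J_ω[:, 2] = z_2
entry J[1][2] = -2.5000

-2.500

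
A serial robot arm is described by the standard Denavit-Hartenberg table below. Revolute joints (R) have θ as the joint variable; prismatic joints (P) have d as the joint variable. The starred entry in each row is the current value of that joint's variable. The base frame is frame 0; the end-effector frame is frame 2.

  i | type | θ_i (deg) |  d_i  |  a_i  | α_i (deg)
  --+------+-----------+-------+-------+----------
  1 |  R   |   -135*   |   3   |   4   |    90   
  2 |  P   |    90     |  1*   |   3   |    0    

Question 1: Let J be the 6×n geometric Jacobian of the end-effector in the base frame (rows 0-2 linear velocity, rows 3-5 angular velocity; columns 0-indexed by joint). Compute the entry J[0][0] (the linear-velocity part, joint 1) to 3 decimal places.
axis z_0 = ẑ; lever o_n−o_0 = (-3.5355,-2.1213,6.0000)
cross product → J_v[:, 0] = (2.1213,-3.5355,0.0000)
J_ω[:, 0] = z_0
entry J[0][0] = 2.1213

2.121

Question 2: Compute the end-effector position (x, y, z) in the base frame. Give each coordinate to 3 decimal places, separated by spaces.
-3.536 -2.121 6.000

after link 1: o_1 = (-2.8284, -2.8284, 3.0000)
after link 2: o_2 = (-3.5355, -2.1213, 6.0000)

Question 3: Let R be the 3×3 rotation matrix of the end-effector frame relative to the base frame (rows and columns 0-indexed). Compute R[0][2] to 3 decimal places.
-0.707

End-effector z-axis (col 2 of R) = (-0.7071,0.7071,0.0000)
R[0][2] = -0.7071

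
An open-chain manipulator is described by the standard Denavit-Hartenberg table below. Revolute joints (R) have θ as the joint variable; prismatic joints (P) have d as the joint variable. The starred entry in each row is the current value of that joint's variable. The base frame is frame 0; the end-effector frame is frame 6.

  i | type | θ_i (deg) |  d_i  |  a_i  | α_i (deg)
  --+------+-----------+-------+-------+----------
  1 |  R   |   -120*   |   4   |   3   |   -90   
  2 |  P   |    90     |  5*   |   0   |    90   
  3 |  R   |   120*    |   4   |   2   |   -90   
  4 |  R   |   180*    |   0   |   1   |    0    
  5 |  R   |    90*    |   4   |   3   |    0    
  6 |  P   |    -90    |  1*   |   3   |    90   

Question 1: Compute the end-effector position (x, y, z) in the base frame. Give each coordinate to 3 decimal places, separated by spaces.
-4.335 -9.044 7.330

after link 1: o_1 = (-1.5000, -2.5981, 4.0000)
after link 2: o_2 = (2.8301, -5.0981, 4.0000)
after link 3: o_3 = (2.3301, -9.4282, 5.0000)
after link 4: o_4 = (1.5801, -8.9952, 4.5000)
after link 5: o_5 = (-1.6519, -10.5933, 7.9641)
after link 6: o_6 = (-4.3349, -9.0442, 7.3301)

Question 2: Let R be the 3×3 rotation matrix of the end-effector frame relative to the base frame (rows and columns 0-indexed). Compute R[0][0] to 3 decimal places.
-0.750

End-effector x-axis (col 0 of R) = (-0.7500,0.4330,-0.5000)
R[0][0] = -0.7500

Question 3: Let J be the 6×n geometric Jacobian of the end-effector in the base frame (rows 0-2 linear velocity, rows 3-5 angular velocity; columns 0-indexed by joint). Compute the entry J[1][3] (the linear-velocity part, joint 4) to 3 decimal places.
-4.763

axis z_3 = (-0.4330,0.2500,0.8660); lever o_n−o_3 = (-6.6651,0.3840,2.3301)
cross product → J_v[:, 3] = (0.2500,-4.7631,1.5000)
J_ω[:, 3] = z_3
entry J[1][3] = -4.7631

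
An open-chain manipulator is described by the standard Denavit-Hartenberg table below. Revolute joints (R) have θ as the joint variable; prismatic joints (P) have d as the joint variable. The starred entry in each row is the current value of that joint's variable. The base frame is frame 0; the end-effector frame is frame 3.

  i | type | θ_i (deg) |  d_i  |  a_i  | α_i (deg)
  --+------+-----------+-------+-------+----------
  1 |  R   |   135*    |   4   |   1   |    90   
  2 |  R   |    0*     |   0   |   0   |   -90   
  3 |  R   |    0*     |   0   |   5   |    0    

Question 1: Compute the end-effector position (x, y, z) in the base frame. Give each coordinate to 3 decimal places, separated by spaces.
-4.243 4.243 4.000

after link 1: o_1 = (-0.7071, 0.7071, 4.0000)
after link 2: o_2 = (-0.7071, 0.7071, 4.0000)
after link 3: o_3 = (-4.2426, 4.2426, 4.0000)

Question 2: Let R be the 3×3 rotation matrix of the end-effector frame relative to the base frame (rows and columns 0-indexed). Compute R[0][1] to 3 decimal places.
-0.707

End-effector y-axis (col 1 of R) = (-0.7071,-0.7071,0.0000)
R[0][1] = -0.7071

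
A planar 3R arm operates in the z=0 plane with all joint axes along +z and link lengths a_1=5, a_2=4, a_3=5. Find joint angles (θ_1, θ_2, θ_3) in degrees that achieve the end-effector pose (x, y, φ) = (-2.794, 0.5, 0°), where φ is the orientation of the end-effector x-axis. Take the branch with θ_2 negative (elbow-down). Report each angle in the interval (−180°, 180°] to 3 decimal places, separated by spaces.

wrist centre = target − a_3·(cos φ, sin φ) = (-7.7940, 0.5000)
cos θ_2 = (60.9964−5²−4²)/(2·5·4) = 0.4999; θ_2 = -60.0059° (elbow-down)
β = atan2(0.5000,-7.7940) = 176.3294°; ψ = atan2(-3.4643,6.9996) = -26.3320°
θ_1 = β − ψ = 202.6614°
θ_3 = φ − θ_1 − θ_2 = -142.6555° (wrapped to (-180°,180°])

-157.339 -60.006 -142.656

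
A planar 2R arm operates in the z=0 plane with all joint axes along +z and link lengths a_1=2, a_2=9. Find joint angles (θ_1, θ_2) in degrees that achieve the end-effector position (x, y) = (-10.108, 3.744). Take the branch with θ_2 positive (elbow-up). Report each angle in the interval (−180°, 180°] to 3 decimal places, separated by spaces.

135.031 29.961

cos θ_2 = (116.1892−2²−9²)/(2·2·9) = 0.8664; θ_2 = 29.9609° (elbow-up)
β = atan2(3.7440,-10.1080) = 159.6754°; ψ = atan2(4.4947,9.7973) = 24.6441°
θ_1 = β − ψ = 135.0313°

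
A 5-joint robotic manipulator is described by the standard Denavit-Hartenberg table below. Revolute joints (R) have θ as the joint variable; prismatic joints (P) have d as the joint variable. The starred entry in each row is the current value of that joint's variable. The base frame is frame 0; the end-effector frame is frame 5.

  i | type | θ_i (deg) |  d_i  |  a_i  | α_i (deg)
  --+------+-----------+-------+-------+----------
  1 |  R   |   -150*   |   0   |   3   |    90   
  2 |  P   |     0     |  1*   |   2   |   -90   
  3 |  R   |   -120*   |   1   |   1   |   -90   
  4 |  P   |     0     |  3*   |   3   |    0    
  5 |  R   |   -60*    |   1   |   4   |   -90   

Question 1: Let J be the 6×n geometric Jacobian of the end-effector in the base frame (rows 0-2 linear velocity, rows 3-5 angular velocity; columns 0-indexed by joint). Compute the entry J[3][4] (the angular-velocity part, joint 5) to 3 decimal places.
axis z_4 = (-1.0000,-0.0000,0.0000); lever o_n−o_4 = (-1.0000,2.0000,3.4641)
cross product → J_v[:, 4] = (-0.0000,3.4641,-2.0000)
J_ω[:, 4] = z_4
entry J[3][4] = -1.0000

-1.000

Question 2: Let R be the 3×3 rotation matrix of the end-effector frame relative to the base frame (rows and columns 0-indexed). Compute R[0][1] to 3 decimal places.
1.000

End-effector y-axis (col 1 of R) = (1.0000,0.0000,-0.0000)
R[0][1] = 1.0000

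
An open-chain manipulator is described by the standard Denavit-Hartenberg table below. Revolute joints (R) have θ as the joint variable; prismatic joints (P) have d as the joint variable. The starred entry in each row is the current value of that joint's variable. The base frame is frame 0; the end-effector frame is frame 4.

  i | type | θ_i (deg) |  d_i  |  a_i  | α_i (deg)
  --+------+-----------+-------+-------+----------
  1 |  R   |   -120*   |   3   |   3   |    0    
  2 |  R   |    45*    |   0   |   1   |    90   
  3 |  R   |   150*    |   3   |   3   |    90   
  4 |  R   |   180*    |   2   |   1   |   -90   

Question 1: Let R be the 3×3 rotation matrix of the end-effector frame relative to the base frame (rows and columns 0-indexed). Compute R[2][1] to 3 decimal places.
End-effector y-axis (col 1 of R) = (-0.1294,0.4830,-0.8660)
R[2][1] = -0.8660

-0.866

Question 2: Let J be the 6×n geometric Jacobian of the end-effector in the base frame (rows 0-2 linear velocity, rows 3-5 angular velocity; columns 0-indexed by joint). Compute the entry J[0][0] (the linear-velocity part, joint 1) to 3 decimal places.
3.633

axis z_0 = ẑ; lever o_n−o_0 = (-4.3284,-3.6334,5.7321)
cross product → J_v[:, 0] = (3.6334,-4.3284,0.0000)
J_ω[:, 0] = z_0
entry J[0][0] = 3.6334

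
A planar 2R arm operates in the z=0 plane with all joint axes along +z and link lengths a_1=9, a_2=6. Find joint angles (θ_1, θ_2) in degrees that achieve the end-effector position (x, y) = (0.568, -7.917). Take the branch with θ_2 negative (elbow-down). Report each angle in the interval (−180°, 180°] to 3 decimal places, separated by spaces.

-45.003 -119.999

cos θ_2 = (63.0015−9²−6²)/(2·9·6) = -0.5000; θ_2 = -119.9991° (elbow-down)
β = atan2(-7.9170,0.5680) = -85.8964°; ψ = atan2(-5.1962,6.0001) = -40.8933°
θ_1 = β − ψ = -45.0031°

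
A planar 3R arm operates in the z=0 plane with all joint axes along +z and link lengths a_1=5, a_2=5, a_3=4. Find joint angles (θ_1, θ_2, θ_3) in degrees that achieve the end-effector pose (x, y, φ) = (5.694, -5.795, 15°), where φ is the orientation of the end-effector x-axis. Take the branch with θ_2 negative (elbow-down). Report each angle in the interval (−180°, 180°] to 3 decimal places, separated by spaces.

-30.001 -89.997 134.997

wrist centre = target − a_3·(cos φ, sin φ) = (1.8303, -6.8303)
cos θ_2 = (50.0027−5²−5²)/(2·5·5) = 0.0001; θ_2 = -89.9970° (elbow-down)
β = atan2(-6.8303,1.8303) = -74.9990°; ψ = atan2(-5.0000,5.0003) = -44.9985°
θ_1 = β − ψ = -30.0005°
θ_3 = φ − θ_1 − θ_2 = 134.9975° (wrapped to (-180°,180°])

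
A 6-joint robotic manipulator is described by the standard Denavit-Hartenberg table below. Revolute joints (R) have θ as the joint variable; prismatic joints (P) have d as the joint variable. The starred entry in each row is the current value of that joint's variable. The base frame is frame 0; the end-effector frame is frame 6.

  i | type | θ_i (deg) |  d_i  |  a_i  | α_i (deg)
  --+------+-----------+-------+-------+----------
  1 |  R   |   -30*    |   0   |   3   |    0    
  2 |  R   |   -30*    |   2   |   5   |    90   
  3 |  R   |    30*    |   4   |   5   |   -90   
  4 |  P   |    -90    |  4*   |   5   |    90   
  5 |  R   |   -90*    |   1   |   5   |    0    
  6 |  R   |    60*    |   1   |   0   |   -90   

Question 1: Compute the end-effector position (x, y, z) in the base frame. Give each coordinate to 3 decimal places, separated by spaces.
after link 1: o_1 = (2.5981, -1.5000, 0.0000)
after link 2: o_2 = (5.0981, -5.8301, 2.0000)
after link 3: o_3 = (3.7990, -11.5801, 4.5000)
after link 4: o_4 = (-1.5311, -12.3481, 7.9641)
after link 5: o_5 = (-0.7141, -13.7631, 3.1340)
after link 6: o_6 = (-1.1471, -13.0131, 2.6340)

-1.147 -13.013 2.634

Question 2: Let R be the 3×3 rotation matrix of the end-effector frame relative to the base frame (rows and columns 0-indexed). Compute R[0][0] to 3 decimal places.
End-effector x-axis (col 0 of R) = (-0.6250,-0.6495,-0.4330)
R[0][0] = -0.6250

-0.625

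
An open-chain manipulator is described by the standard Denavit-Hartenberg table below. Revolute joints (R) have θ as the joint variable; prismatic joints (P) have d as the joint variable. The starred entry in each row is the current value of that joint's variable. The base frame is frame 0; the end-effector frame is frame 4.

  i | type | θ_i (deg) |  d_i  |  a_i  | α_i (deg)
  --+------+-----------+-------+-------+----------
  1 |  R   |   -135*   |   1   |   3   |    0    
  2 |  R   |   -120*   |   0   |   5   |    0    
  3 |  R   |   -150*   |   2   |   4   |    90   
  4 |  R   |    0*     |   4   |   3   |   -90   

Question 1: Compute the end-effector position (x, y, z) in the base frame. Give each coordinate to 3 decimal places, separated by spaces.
-1.294 -5.070 3.000

after link 1: o_1 = (-2.1213, -2.1213, 1.0000)
after link 2: o_2 = (-3.4154, 2.7083, 1.0000)
after link 3: o_3 = (-0.5870, -0.1201, 3.0000)
after link 4: o_4 = (-1.2941, -5.0699, 3.0000)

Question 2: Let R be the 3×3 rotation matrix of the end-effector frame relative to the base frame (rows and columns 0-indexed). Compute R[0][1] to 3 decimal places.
End-effector y-axis (col 1 of R) = (0.7071,0.7071,0.0000)
R[0][1] = 0.7071

0.707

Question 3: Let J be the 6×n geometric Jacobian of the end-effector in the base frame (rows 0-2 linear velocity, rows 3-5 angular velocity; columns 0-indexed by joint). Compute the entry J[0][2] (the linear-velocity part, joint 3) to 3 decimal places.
7.778

axis z_2 = (0.0000,0.0000,1.0000); lever o_n−o_2 = (2.1213,-7.7782,2.0000)
cross product → J_v[:, 2] = (7.7782,2.1213,-0.0000)
J_ω[:, 2] = z_2
entry J[0][2] = 7.7782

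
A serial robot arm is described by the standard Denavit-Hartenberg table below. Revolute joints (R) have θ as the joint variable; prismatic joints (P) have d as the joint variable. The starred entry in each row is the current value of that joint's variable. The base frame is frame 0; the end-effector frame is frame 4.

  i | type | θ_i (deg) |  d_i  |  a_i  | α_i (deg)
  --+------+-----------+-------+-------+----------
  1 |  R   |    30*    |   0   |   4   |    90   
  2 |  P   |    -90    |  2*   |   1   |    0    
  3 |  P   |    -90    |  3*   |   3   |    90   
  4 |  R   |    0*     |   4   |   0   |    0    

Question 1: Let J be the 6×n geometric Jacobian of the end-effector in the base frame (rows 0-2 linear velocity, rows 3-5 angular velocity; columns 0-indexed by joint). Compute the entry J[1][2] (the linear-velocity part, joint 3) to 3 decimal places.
prismatic axis z_2 = (0.5000,-0.8660,0.0000)
J_v[:, 2] = z_2; J_ω[:, 2] = (0,0,0)
entry J[1][2] = -0.8660

-0.866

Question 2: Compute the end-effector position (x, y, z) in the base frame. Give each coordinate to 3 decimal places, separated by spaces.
after link 1: o_1 = (3.4641, 2.0000, 0.0000)
after link 2: o_2 = (4.4641, 0.2679, -1.0000)
after link 3: o_3 = (3.3660, -3.8301, -1.0000)
after link 4: o_4 = (3.3660, -3.8301, 3.0000)

3.366 -3.830 3.000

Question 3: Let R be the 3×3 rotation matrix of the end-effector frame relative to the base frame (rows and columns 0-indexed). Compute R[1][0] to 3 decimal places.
-0.500

End-effector x-axis (col 0 of R) = (-0.8660,-0.5000,-0.0000)
R[1][0] = -0.5000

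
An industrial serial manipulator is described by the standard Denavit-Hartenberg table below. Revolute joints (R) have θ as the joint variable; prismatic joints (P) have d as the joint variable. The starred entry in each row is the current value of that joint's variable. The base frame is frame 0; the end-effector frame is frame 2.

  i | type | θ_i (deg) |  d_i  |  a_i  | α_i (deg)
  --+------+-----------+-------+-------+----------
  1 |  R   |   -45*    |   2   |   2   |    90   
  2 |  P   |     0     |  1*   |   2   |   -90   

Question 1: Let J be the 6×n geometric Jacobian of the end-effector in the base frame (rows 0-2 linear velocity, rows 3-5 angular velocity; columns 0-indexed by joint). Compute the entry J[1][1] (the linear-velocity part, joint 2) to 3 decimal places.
-0.707

prismatic axis z_1 = (-0.7071,-0.7071,0.0000)
J_v[:, 1] = z_1; J_ω[:, 1] = (0,0,0)
entry J[1][1] = -0.7071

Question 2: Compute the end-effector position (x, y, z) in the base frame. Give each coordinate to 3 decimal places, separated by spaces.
2.121 -3.536 2.000

after link 1: o_1 = (1.4142, -1.4142, 2.0000)
after link 2: o_2 = (2.1213, -3.5355, 2.0000)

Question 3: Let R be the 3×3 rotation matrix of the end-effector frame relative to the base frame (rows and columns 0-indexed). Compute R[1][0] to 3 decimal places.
End-effector x-axis (col 0 of R) = (0.7071,-0.7071,0.0000)
R[1][0] = -0.7071

-0.707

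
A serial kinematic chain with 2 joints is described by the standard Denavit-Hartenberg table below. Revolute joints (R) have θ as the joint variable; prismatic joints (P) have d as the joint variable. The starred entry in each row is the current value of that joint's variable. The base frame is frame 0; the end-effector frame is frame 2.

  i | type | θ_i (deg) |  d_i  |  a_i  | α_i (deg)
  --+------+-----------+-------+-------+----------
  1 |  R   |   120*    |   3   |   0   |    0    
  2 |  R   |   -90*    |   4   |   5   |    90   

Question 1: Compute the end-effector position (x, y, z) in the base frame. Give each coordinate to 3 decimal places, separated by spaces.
4.330 2.500 7.000

after link 1: o_1 = (0.0000, 0.0000, 3.0000)
after link 2: o_2 = (4.3301, 2.5000, 7.0000)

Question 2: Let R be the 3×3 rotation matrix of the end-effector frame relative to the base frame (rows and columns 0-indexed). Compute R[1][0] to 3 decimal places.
End-effector x-axis (col 0 of R) = (0.8660,0.5000,0.0000)
R[1][0] = 0.5000

0.500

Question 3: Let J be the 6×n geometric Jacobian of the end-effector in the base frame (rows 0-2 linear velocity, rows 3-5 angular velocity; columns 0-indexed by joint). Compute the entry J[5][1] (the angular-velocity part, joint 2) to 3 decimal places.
1.000

axis z_1 = (0.0000,0.0000,1.0000); lever o_n−o_1 = (4.3301,2.5000,4.0000)
cross product → J_v[:, 1] = (-2.5000,4.3301,0.0000)
J_ω[:, 1] = z_1
entry J[5][1] = 1.0000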